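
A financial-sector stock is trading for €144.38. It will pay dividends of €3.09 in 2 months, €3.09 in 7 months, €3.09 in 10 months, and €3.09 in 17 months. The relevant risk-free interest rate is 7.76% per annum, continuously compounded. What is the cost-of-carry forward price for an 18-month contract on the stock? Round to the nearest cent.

€149.09

PV(dividends) I = 3.09·e^(−0.0776·2/12) + 3.09·e^(−0.0776·7/12) + 3.09·e^(−0.0776·10/12) + 3.09·e^(−0.0776·17/12)
I = 3.0503 + 2.9532 + 2.8965 + 2.7683 = 11.6683
F = (S − I)·e^(rT) = (144.38 − 11.6683) · e^(0.0776·18/12)
= 132.7117 · e^0.116400 = 132.7117 × 1.123445 = €149.09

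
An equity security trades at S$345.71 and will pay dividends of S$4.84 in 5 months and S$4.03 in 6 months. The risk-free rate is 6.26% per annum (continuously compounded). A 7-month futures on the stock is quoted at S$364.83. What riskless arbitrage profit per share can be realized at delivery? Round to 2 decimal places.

PV(dividends) I = 4.84·e^(−0.0626·5/12) + 4.03·e^(−0.0626·6/12) = 8.6212
Fair futures F* = (S − I)·e^(rT) = (345.71 − 8.6212)·e^0.036517 = 337.0888 × 1.037192 = 349.6258
Market S$364.83 > fair 349.6258: forward overpriced → cash-and-carry (borrow at r, buy the stock and collect the dividends, short the forward).
Profit at T = |F_mkt − F*| = |364.83 − 349.6258| = S$15.20 per share

S$15.20 per share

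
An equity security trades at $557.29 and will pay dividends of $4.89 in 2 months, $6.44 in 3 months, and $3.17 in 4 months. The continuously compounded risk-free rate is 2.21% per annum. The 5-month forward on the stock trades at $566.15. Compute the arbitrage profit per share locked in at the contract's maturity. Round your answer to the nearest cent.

PV(dividends) I = 4.89·e^(−0.0221·2/12) + 6.44·e^(−0.0221·3/12) + 3.17·e^(−0.0221·4/12) = 14.4233
Fair forward F* = (S − I)·e^(rT) = (557.29 − 14.4233)·e^0.009208 = 542.8667 × 1.009251 = 547.8888
Market $566.15 > fair 547.8888: forward overpriced → cash-and-carry (borrow at r, buy the stock and collect the dividends, short the forward).
Profit at T = |F_mkt − F*| = |566.15 − 547.8888| = $18.26 per share

$18.26 per share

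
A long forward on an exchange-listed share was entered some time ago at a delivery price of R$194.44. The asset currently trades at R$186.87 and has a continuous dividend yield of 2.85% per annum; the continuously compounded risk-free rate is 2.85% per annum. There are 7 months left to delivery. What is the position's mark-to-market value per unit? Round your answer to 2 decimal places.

-R$7.45

Current fair forward for the remaining 7 months: F = S·e^((r − q)·T), (r − q) = 0.0285 − 0.0285 = 0.0000
F = 186.87 · e^(0.0000 × 7/12) = 186.87 × 1.000000 = 186.8700
Value of long forward = (F − K)·e^(−rT) = (186.8700 − 194.44) · e^(−0.0285·7/12)
= -7.5700 × 0.983512 = -7.45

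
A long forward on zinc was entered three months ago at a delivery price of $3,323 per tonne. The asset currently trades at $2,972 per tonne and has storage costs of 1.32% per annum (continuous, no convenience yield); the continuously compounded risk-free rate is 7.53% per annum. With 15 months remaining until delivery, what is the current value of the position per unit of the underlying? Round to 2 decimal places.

Current fair forward for the remaining 15 months: F = S·e^((r + u)·T), (r + u) = 0.0753 + 0.0132 = 0.0885
F = 2972 · e^(0.0885 × 15/12) = 2972 × 1.11697596 = 3319.6526
Value of long forward = (F − K)·e^(−rT) = (3319.6526 − 3323) · e^(−0.0753·15/12)
= -3.3474 × 0.91016898 = -3.05

-$3.05 per tonne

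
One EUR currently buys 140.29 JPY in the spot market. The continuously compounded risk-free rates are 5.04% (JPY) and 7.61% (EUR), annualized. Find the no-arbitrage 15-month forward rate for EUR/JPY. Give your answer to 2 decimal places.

F = S·e^((r_JPY − r_EUR)T) = 140.29 · e^((0.0504 − 0.0761) × 15/12)
= 140.29 · e^-0.032125 = 140.29 × 0.968386
F = 135.85 JPY per EUR

135.85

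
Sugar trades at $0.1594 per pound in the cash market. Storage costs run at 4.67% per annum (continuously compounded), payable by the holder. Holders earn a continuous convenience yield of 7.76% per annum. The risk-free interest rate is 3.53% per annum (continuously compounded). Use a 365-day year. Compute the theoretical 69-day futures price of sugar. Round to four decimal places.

Net carry = r + u − y = 0.0353 + 0.0467 − 0.0776 = 0.0044
F = S·e^((r+u−y)T) = 0.1594 · e^(0.0044 × 69/365) = 0.1594 · e^0.000832
= 0.1594 × 1.000832 = $0.1595 per pound

$0.1595 per pound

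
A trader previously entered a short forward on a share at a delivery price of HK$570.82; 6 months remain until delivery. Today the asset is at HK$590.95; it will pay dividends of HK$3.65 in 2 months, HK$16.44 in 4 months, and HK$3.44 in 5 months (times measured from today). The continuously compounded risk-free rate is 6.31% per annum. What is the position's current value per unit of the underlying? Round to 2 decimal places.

PV(remaining dividends) I = 3.65·e^(−0.0631·2/12) + 16.44·e^(−0.0631·4/12) + 3.44·e^(−0.0631·5/12) = 23.0604
Current forward F = (S − I)·e^(rT) = (590.95 − 23.0604)·e^(0.0631·6/12) = 567.8896 × 1.032053 = 586.0922
Value (long) = (F − K)·e^(−rT) = (586.0922 − 570.82) × 0.968943 = 14.7979
Short position value = −(long value) = -HK$14.80

-HK$14.80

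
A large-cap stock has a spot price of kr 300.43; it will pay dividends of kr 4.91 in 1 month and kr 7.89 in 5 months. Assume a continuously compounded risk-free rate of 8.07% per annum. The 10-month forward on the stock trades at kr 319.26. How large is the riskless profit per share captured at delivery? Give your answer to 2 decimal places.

kr 11.31 per share

PV(dividends) I = 4.91·e^(−0.0807·1/12) + 7.89·e^(−0.0807·5/12) = 12.5062
Fair forward F* = (S − I)·e^(rT) = (300.43 − 12.5062)·e^0.067250 = 287.9238 × 1.069563 = 307.9526
Market kr 319.26 > fair 307.9526: forward overpriced → cash-and-carry (borrow at r, buy the stock and collect the dividends, short the forward).
Profit at T = |F_mkt − F*| = |319.26 − 307.9526| = kr 11.31 per share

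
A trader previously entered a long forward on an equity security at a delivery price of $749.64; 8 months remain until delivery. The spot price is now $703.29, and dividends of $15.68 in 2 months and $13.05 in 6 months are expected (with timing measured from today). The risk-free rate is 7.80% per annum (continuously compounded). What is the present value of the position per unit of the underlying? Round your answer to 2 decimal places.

-$36.39

PV(remaining dividends) I = 15.68·e^(−0.0780·2/12) + 13.05·e^(−0.0780·6/12) = 28.0283
Current forward F = (S − I)·e^(rT) = (703.29 − 28.0283)·e^(0.0780·8/12) = 675.2617 × 1.053376 = 711.3045
Value (long) = (F − K)·e^(−rT) = (711.3045 − 749.64) × 0.949329 = -36.3930
Value = -$36.39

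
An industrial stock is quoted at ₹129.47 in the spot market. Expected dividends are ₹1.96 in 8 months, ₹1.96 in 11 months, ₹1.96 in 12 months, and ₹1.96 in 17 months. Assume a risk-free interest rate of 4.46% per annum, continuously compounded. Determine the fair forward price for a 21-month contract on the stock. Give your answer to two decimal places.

PV(dividends) I = 1.96·e^(−0.0446·8/12) + 1.96·e^(−0.0446·11/12) + 1.96·e^(−0.0446·12/12) + 1.96·e^(−0.0446·17/12)
I = 1.9026 + 1.8815 + 1.8745 + 1.8400 = 7.4986
F = (S − I)·e^(rT) = (129.47 − 7.4986) · e^(0.0446·21/12)
= 121.9714 · e^0.078050 = 121.9714 × 1.081177 = ₹131.87

₹131.87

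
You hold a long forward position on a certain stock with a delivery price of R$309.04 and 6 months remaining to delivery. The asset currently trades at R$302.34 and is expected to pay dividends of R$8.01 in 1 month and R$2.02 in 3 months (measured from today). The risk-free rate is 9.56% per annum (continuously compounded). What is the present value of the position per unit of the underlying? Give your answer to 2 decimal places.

-R$2.19

PV(remaining dividends) I = 8.01·e^(−0.0956·1/12) + 2.02·e^(−0.0956·3/12) = 9.9187
Current forward F = (S − I)·e^(rT) = (302.34 − 9.9187)·e^(0.0956·6/12) = 292.4213 × 1.048961 = 306.7385
Value (long) = (F − K)·e^(−rT) = (306.7385 − 309.04) × 0.953324 = -2.1941
Value = -R$2.19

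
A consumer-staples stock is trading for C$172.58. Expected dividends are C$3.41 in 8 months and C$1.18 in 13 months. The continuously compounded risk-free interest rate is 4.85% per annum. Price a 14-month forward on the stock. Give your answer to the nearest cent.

PV(dividends) I = 3.41·e^(−0.0485·8/12) + 1.18·e^(−0.0485·13/12)
I = 3.3015 + 1.1196 = 4.4211
F = (S − I)·e^(rT) = (172.58 − 4.4211) · e^(0.0485·14/12)
= 168.1589 · e^0.056583 = 168.1589 × 1.058214 = C$177.95

C$177.95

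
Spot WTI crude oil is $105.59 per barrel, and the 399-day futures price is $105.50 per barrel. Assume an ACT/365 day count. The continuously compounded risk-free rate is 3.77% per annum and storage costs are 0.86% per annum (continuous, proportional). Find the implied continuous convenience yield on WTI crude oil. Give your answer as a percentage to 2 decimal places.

4.71%

F = S·e^((r+u−y)T) ⇒ (r+u−y) = ln(F/S)/T
ln(105.50/105.59) = -0.000853; /T ⇒ -0.000780
y = r + u − ln(F/S)/T = 0.0377 + 0.0086 + 0.000780 = 0.047080
y = 4.71%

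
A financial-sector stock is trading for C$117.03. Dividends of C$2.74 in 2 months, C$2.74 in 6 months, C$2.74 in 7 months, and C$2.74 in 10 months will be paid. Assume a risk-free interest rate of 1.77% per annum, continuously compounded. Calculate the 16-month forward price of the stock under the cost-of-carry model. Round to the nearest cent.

PV(dividends) I = 2.74·e^(−0.0177·2/12) + 2.74·e^(−0.0177·6/12) + 2.74·e^(−0.0177·7/12) + 2.74·e^(−0.0177·10/12)
I = 2.7319 + 2.7159 + 2.7119 + 2.6999 = 10.8596
F = (S − I)·e^(rT) = (117.03 − 10.8596) · e^(0.0177·16/12)
= 106.1704 · e^0.023600 = 106.1704 × 1.023881 = C$108.71

C$108.71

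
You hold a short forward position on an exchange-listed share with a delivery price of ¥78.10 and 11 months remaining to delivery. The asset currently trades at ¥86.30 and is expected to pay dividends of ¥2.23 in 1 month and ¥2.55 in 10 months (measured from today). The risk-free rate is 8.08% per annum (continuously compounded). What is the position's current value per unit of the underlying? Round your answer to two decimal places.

PV(remaining dividends) I = 2.23·e^(−0.0808·1/12) + 2.55·e^(−0.0808·10/12) = 4.5990
Current forward F = (S − I)·e^(rT) = (86.30 − 4.5990)·e^(0.0808·11/12) = 81.7010 × 1.076879 = 87.9821
Value (long) = (F − K)·e^(−rT) = (87.9821 − 78.10) × 0.928610 = 9.1766
Short position value = −(long value) = -¥9.18

-¥9.18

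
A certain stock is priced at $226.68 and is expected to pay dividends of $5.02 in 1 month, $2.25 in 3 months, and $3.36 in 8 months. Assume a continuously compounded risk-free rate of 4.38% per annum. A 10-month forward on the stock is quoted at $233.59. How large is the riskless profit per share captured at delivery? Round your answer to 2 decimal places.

PV(dividends) I = 5.02·e^(−0.0438·1/12) + 2.25·e^(−0.0438·3/12) + 3.36·e^(−0.0438·8/12) = 10.4905
Fair forward F* = (S − I)·e^(rT) = (226.68 − 10.4905)·e^0.036500 = 216.1895 × 1.037174 = 224.2261
Market $233.59 > fair 224.2261: forward overpriced → cash-and-carry (borrow at r, buy the stock and collect the dividends, short the forward).
Profit at T = |F_mkt − F*| = |233.59 − 224.2261| = $9.36 per share

$9.36 per share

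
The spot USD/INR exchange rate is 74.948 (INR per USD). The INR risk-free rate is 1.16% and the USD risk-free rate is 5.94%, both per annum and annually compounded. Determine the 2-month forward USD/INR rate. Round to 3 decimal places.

By covered interest parity, F = S · (1+r_INR)^T / (1+r_USD)^T
= 74.948 × 1.001924 / 1.009664 = 74.948 × 0.992334
F = 74.373 INR per USD

74.373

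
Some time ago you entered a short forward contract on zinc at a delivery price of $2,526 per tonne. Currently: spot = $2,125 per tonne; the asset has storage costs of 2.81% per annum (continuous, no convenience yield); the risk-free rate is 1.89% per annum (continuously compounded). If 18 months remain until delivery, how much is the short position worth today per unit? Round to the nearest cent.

Current fair forward for the remaining 18 months: F = S·e^((r + u)·T), (r + u) = 0.0189 + 0.0281 = 0.0470
F = 2125 · e^(0.0470 × 18/12) = 2125 × 1.07304457 = 2280.2197
Value of long forward = (F − K)·e^(−rT) = (2280.2197 − 2526) · e^(−0.0189·18/12)
= -245.7803 × 0.97204809 = -238.91
Short position value = −(long value) = $238.91

$238.91 per tonne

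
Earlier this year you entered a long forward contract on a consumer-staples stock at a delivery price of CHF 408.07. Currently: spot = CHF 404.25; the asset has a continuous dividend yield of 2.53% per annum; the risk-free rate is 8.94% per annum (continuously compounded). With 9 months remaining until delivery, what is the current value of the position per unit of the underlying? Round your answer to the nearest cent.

Current fair forward for the remaining 9 months: F = S·e^((r − q)·T), (r − q) = 0.0894 − 0.0253 = 0.0641
F = 404.25 · e^(0.0641 × 9/12) = 404.25 × 1.049249 = 424.1589
Value of long forward = (F − K)·e^(−rT) = (424.1589 − 408.07) · e^(−0.0894·9/12)
= 16.0889 × 0.935148 = 15.05

CHF 15.05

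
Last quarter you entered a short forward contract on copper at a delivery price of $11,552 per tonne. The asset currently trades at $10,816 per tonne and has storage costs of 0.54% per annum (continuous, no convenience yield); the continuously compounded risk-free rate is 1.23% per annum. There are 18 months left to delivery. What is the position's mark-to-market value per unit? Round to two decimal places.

$436.85 per tonne

Current fair forward for the remaining 18 months: F = S·e^((r + u)·T), (r + u) = 0.0123 + 0.0054 = 0.0177
F = 10816 · e^(0.0177 × 18/12) = 10816 × 1.02690559 = 11107.0109
Value of long forward = (F − K)·e^(−rT) = (11107.0109 − 11552) · e^(−0.0123·18/12)
= -444.9891 × 0.98171916 = -436.85
Short position value = −(long value) = $436.85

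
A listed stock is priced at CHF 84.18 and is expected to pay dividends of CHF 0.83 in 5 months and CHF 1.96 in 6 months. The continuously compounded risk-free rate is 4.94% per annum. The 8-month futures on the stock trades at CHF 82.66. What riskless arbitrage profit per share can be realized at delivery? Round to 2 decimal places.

CHF 1.52 per share

PV(dividends) I = 0.83·e^(−0.0494·5/12) + 1.96·e^(−0.0494·6/12) = 2.7253
Fair futures F* = (S − I)·e^(rT) = (84.18 − 2.7253)·e^0.032933 = 81.4547 × 1.033481 = 84.1819
Market CHF 82.66 < fair 84.1819: forward underpriced → reverse cash-and-carry (short the stock, invest proceeds at r, pay the dividends, go long the forward).
Profit at T = |F_mkt − F*| = |82.66 − 84.1819| = CHF 1.52 per share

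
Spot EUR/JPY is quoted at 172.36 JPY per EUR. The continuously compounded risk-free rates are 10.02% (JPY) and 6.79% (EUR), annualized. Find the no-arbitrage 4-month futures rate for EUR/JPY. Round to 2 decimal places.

F = S·e^((r_JPY − r_EUR)T) = 172.36 · e^((0.1002 − 0.0679) × 4/12)
= 172.36 · e^0.010767 = 172.36 × 1.010825
F = 174.23 JPY per EUR

174.23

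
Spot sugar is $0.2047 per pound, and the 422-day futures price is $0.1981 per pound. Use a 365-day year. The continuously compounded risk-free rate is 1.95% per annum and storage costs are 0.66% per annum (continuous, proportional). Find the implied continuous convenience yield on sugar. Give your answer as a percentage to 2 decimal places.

F = S·e^((r+u−y)T) ⇒ (r+u−y) = ln(F/S)/T
ln(0.1981/0.2047) = -0.032774; /T ⇒ -0.028347
y = r + u − ln(F/S)/T = 0.0195 + 0.0066 + 0.028347 = 0.054447
y = 5.44%

5.44%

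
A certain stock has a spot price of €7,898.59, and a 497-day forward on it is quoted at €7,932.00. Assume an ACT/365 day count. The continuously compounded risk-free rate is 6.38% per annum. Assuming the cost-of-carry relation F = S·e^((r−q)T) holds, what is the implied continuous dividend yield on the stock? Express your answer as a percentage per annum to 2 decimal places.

From F = S·e^((r−q)T): (r − q) = ln(F/S)/T
ln(7932.00/7898.59) = ln(1.004230) = 0.004221
(r − q) = 0.004221 / (497/365) = 0.003100
q = r − ln(F/S)/T = 0.0638 − 0.003100 = 0.060700
q = 6.07%

6.07%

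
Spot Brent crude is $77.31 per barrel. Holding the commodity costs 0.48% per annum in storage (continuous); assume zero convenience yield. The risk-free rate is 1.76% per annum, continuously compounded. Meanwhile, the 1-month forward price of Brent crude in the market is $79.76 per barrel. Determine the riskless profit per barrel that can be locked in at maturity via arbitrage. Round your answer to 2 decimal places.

$2.31 per barrel

Fair forward: F* = S·e^(carry·T), with carry = (r + u) = 0.0176 + 0.0048 = 0.0224
F* = 77.31 · e^(0.0224 × 1/12) = 77.31 · e^0.001867 = 77.31 × 1.001869 = $77.4545
Market $79.76 > fair $77.4545: forward overpriced → cash-and-carry (buy spot, short the forward).
At maturity, profit = |F_mkt − F*| = |79.76 − 77.4545| = $2.31 per barrel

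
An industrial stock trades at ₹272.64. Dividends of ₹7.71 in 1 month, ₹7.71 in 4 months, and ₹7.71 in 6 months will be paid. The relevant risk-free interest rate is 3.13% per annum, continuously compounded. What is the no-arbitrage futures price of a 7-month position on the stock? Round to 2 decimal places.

₹254.33

PV(dividends) I = 7.71·e^(−0.0313·1/12) + 7.71·e^(−0.0313·4/12) + 7.71·e^(−0.0313·6/12)
I = 7.6899 + 7.6300 + 7.5903 = 22.9102
F = (S − I)·e^(rT) = (272.64 − 22.9102) · e^(0.0313·7/12)
= 249.7298 · e^0.018258 = 249.7298 × 1.018426 = ₹254.33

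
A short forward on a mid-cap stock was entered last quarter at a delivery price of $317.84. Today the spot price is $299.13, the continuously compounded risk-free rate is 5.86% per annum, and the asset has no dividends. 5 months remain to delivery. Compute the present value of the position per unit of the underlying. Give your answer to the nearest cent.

$11.04

Current fair forward for the remaining 5 months: F = S·e^(r·T), r = 0.0586
F = 299.13 · e^(0.0586 × 5/12) = 299.13 × 1.024717 = 306.5236
Value of long forward = (F − K)·e^(−rT) = (306.5236 − 317.84) · e^(−0.0586·5/12)
= -11.3164 × 0.975879 = -11.04
Short position value = −(long value) = $11.04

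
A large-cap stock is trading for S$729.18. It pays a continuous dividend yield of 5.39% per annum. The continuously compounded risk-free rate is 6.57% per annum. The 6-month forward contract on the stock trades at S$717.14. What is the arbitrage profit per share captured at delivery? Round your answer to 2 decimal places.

S$16.35 per share

Fair forward: F* = S·e^(carry·T), with carry = (r − q) = 0.0657 − 0.0539 = 0.0118
F* = 729.18 · e^(0.0118 × 6/12) = 729.18 · e^0.005900 = 729.18 × 1.005917 = S$733.4946
Market S$717.14 < fair S$733.4946: forward underpriced → reverse cash-and-carry (short spot, go long the forward).
At maturity, profit = |F_mkt − F*| = |717.14 − 733.4946| = S$16.35 per share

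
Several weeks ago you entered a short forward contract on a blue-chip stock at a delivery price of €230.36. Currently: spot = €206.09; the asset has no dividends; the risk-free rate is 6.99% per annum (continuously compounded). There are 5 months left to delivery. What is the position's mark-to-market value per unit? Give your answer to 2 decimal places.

€17.66

Current fair forward for the remaining 5 months: F = S·e^(r·T), r = 0.0699
F = 206.09 · e^(0.0699 × 5/12) = 206.09 × 1.029553 = 212.1806
Value of long forward = (F − K)·e^(−rT) = (212.1806 − 230.36) · e^(−0.0699·5/12)
= -18.1794 × 0.971295 = -17.66
Short position value = −(long value) = €17.66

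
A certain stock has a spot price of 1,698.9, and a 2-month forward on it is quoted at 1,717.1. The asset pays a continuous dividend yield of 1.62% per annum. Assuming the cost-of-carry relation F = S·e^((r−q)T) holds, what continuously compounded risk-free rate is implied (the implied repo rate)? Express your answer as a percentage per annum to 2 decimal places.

8.01%

From F = S·e^((r−q)T): (r − q) = ln(F/S)/T
ln(1717.1/1698.9) = ln(1.010713) = 0.010656
(r − q) = 0.010656 / (2/12) = 0.063936
r = ln(F/S)/T + q = 0.063936 + 0.0162 = 0.080136
r = 8.01%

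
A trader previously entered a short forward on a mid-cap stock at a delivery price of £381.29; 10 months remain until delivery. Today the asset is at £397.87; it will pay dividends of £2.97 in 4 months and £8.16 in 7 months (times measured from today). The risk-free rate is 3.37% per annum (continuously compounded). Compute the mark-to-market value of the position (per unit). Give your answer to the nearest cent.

-£16.20

PV(remaining dividends) I = 2.97·e^(−0.0337·4/12) + 8.16·e^(−0.0337·7/12) = 10.9380
Current forward F = (S − I)·e^(rT) = (397.87 − 10.9380)·e^(0.0337·10/12) = 386.9320 × 1.028481 = 397.9522
Value (long) = (F − K)·e^(−rT) = (397.9522 − 381.29) × 0.972307 = 16.2008
Short position value = −(long value) = -£16.20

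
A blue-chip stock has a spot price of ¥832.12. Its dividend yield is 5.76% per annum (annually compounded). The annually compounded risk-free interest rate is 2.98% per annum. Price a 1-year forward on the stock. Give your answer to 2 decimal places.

F = S · (1+r)^T / (1+q)^T
= 832.12 × 1.029800 / 1.057600 = 832.12 × 0.973714
F = ¥810.25

¥810.25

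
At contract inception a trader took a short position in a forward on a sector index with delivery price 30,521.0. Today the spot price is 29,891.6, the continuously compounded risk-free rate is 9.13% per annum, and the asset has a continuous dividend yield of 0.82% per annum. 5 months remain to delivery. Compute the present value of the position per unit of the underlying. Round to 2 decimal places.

-407.91

Current fair forward for the remaining 5 months: F = S·e^((r − q)·T), (r − q) = 0.0913 − 0.0082 = 0.0831
F = 29891.6 · e^(0.0831 × 5/12) = 29891.6 × 1.03523142 = 30944.7235
Value of long forward = (F − K)·e^(−rT) = (30944.7235 − 30521.0) · e^(−0.0913·5/12)
= 423.7235 × 0.96267283 = 407.91
Short position value = −(long value) = -407.91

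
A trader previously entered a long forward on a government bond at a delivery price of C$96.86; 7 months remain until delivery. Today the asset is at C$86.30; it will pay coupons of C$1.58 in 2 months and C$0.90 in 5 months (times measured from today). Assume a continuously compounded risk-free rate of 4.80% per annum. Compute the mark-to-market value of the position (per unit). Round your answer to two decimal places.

-C$10.34

PV(remaining coupons) I = 1.58·e^(−0.0480·2/12) + 0.90·e^(−0.0480·5/12) = 2.4496
Current forward F = (S − I)·e^(rT) = (86.30 − 2.4496)·e^(0.0480·7/12) = 83.8504 × 1.028396 = 86.2314
Value (long) = (F − K)·e^(−rT) = (86.2314 − 96.86) × 0.972388 = -10.3351
Value = -C$10.34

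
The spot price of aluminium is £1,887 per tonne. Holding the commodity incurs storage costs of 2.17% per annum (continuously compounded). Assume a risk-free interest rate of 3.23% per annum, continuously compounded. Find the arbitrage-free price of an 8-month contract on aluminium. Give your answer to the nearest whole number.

Net carry = r + u − y = 0.0323 + 0.0217 − 0.0000 = 0.0540
F = S·e^((r+u−y)T) = 1887 · e^(0.0540 × 8/12) = 1887 · e^0.036000
= 1887 × 1.036656 = £1,956 per tonne

£1,956 per tonne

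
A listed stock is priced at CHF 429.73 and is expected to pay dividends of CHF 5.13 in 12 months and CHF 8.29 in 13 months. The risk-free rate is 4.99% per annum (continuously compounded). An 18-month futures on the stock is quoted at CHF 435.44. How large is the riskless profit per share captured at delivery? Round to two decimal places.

CHF 13.97 per share

PV(dividends) I = 5.13·e^(−0.0499·12/12) + 8.29·e^(−0.0499·13/12) = 12.7340
Fair futures F* = (S − I)·e^(rT) = (429.73 − 12.7340)·e^0.074850 = 416.9960 × 1.077722 = 449.4058
Market CHF 435.44 < fair 449.4058: forward underpriced → reverse cash-and-carry (short the stock, invest proceeds at r, pay the dividends, go long the forward).
Profit at T = |F_mkt − F*| = |435.44 − 449.4058| = CHF 13.97 per share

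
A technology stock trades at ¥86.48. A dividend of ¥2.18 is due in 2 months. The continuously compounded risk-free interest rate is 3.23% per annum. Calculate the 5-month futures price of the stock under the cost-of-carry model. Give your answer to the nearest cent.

¥85.45

PV(dividends) I = 2.18·e^(−0.0323·2/12)
I = 2.1683
F = (S − I)·e^(rT) = (86.48 − 2.1683) · e^(0.0323·5/12)
= 84.3117 · e^0.013458 = 84.3117 × 1.013549 = ¥85.45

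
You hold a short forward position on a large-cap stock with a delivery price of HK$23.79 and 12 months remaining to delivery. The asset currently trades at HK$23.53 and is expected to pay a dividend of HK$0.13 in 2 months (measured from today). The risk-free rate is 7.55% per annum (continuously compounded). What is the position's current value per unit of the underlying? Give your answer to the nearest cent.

-HK$1.34

PV(remaining dividends) I = 0.13·e^(−0.0755·2/12) = 0.1284
Current forward F = (S − I)·e^(rT) = (23.53 − 0.1284)·e^(0.0755·12/12) = 23.4016 × 1.078423 = 25.2368
Value (long) = (F − K)·e^(−rT) = (25.2368 − 23.79) × 0.927280 = 1.3416
Short position value = −(long value) = -HK$1.34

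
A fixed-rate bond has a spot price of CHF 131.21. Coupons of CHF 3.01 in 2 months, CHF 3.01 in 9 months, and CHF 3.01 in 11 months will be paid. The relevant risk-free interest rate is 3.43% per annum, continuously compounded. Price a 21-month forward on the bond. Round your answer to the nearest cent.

CHF 129.94

PV(coupons) I = 3.01·e^(−0.0343·2/12) + 3.01·e^(−0.0343·9/12) + 3.01·e^(−0.0343·11/12)
I = 2.9928 + 2.9336 + 2.9168 = 8.8432
F = (S − I)·e^(rT) = (131.21 − 8.8432) · e^(0.0343·21/12)
= 122.3668 · e^0.060025 = 122.3668 × 1.061863 = CHF 129.94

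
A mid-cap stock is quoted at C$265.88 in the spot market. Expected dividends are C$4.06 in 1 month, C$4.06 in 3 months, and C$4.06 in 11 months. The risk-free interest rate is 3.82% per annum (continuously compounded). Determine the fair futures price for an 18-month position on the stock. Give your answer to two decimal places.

PV(dividends) I = 4.06·e^(−0.0382·1/12) + 4.06·e^(−0.0382·3/12) + 4.06·e^(−0.0382·11/12)
I = 4.0471 + 4.0214 + 3.9203 = 11.9888
F = (S − I)·e^(rT) = (265.88 − 11.9888) · e^(0.0382·18/12)
= 253.8912 · e^0.057300 = 253.8912 × 1.058973 = C$268.86

C$268.86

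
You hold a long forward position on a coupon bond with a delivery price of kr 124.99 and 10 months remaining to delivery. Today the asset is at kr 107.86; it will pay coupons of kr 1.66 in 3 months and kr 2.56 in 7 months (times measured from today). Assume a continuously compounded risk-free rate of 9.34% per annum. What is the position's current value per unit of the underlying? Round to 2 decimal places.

-kr 11.82

PV(remaining coupons) I = 1.66·e^(−0.0934·3/12) + 2.56·e^(−0.0934·7/12) = 4.0459
Current forward F = (S − I)·e^(rT) = (107.86 − 4.0459)·e^(0.0934·10/12) = 103.8141 × 1.080942 = 112.2170
Value (long) = (F − K)·e^(−rT) = (112.2170 − 124.99) × 0.925119 = -11.8165
Value = -kr 11.82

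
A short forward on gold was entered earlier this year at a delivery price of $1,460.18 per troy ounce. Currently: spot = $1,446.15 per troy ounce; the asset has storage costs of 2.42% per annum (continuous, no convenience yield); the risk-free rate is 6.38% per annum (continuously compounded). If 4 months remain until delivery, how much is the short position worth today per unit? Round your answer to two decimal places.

-$28.41 per troy ounce

Current fair forward for the remaining 4 months: F = S·e^((r + u)·T), (r + u) = 0.0638 + 0.0242 = 0.0880
F = 1446.15 · e^(0.0880 × 4/12) = 1446.15 × 1.02976779 = 1489.1987
Value of long forward = (F − K)·e^(−rT) = (1489.1987 − 1460.18) · e^(−0.0638·4/12)
= 29.0187 × 0.97895787 = 28.41
Short position value = −(long value) = -$28.41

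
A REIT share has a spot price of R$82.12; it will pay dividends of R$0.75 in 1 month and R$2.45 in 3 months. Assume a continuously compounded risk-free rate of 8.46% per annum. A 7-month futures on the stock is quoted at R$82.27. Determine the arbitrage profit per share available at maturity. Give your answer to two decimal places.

R$0.70 per share

PV(dividends) I = 0.75·e^(−0.0846·1/12) + 2.45·e^(−0.0846·3/12) = 3.1435
Fair futures F* = (S − I)·e^(rT) = (82.12 − 3.1435)·e^0.049350 = 78.9765 × 1.050588 = 82.9718
Market R$82.27 < fair 82.9718: forward underpriced → reverse cash-and-carry (short the stock, invest proceeds at r, pay the dividends, go long the forward).
Profit at T = |F_mkt − F*| = |82.27 − 82.9718| = R$0.70 per share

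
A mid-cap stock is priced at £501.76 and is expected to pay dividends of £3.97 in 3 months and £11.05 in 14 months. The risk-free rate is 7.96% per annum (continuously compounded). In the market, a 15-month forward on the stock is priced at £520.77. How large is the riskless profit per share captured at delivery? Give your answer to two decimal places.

PV(dividends) I = 3.97·e^(−0.0796·3/12) + 11.05·e^(−0.0796·14/12) = 13.9618
Fair forward F* = (S − I)·e^(rT) = (501.76 − 13.9618)·e^0.099500 = 487.7982 × 1.104618 = 538.8307
Market £520.77 < fair 538.8307: forward underpriced → reverse cash-and-carry (short the stock, invest proceeds at r, pay the dividends, go long the forward).
Profit at T = |F_mkt − F*| = |520.77 − 538.8307| = £18.06 per share

£18.06 per share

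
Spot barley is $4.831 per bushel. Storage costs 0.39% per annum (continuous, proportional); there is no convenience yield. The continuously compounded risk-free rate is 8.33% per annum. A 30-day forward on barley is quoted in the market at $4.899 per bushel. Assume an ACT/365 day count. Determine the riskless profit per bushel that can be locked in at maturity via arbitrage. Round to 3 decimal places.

$0.033 per bushel

Fair forward: F* = S·e^(carry·T), with carry = (r + u) = 0.0833 + 0.0039 = 0.0872
F* = 4.831 · e^(0.0872 × 30/365) = 4.831 · e^0.007167 = 4.831 × 1.007193 = $4.8657
Market $4.899 > fair $4.8657: forward overpriced → cash-and-carry (buy spot, short the forward).
At maturity, profit = |F_mkt − F*| = |4.899 − 4.8657| = $0.033 per bushel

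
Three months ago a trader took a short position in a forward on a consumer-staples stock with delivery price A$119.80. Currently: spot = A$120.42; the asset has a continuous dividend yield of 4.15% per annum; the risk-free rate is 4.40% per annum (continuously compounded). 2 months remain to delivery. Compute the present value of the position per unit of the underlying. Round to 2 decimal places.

Current fair forward for the remaining 2 months: F = S·e^((r − q)·T), (r − q) = 0.0440 − 0.0415 = 0.0025
F = 120.42 · e^(0.0025 × 2/12) = 120.42 × 1.000417 = 120.4702
Value of long forward = (F − K)·e^(−rT) = (120.4702 − 119.80) · e^(−0.0440·2/12)
= 0.6702 × 0.992693 = 0.67
Short position value = −(long value) = -A$0.67

-A$0.67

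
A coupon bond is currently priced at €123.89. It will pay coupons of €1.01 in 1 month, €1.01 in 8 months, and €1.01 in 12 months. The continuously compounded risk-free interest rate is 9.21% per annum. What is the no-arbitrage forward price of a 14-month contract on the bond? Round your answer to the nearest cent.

PV(coupons) I = 1.01·e^(−0.0921·1/12) + 1.01·e^(−0.0921·8/12) + 1.01·e^(−0.0921·12/12)
I = 1.0023 + 0.9499 + 0.9211 = 2.8733
F = (S − I)·e^(rT) = (123.89 − 2.8733) · e^(0.0921·14/12)
= 121.0167 · e^0.107450 = 121.0167 × 1.113435 = €134.74

€134.74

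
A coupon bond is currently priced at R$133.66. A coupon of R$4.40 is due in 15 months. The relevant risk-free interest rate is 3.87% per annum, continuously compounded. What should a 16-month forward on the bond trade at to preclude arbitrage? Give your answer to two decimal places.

R$136.32

PV(coupons) I = 4.40·e^(−0.0387·15/12)
I = 4.1922
F = (S − I)·e^(rT) = (133.66 − 4.1922) · e^(0.0387·16/12)
= 129.4678 · e^0.051600 = 129.4678 × 1.052954 = R$136.32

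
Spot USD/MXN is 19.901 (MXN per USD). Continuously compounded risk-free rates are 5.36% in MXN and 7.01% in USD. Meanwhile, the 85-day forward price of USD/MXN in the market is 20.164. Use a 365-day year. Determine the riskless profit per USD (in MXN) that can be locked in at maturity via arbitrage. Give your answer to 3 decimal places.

Fair forward: F* = S·e^(carry·T), with carry = (r_MXN − r_USD) = 0.0536 − 0.0701 = -0.0165
F* = 19.901 · e^(-0.0165 × 85/365) = 19.901 · e^-0.003842 = 19.901 × 0.996165 = 19.8247
Market 20.164 > fair 19.8247: forward overpriced → cash-and-carry (buy spot, short the forward).
At maturity, profit = |F_mkt − F*| = |20.164 − 19.8247| = 0.339 per USD (in MXN)

0.339 per USD (in MXN)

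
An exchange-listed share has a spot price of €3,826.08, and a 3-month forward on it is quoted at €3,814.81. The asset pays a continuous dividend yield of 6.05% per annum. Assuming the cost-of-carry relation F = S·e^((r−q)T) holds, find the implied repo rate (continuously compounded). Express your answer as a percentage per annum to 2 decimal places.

From F = S·e^((r−q)T): (r − q) = ln(F/S)/T
ln(3814.81/3826.08) = ln(0.997054) = -0.002950
(r − q) = -0.002950 / (3/12) = -0.011800
r = ln(F/S)/T + q = -0.011800 + 0.0605 = 0.048700
r = 4.87%

4.87%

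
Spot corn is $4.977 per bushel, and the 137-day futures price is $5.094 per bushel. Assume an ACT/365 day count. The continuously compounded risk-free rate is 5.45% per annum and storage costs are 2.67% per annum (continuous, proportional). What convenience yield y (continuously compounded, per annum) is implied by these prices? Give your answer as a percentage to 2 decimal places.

1.93%

F = S·e^((r+u−y)T) ⇒ (r+u−y) = ln(F/S)/T
ln(5.094/4.977) = 0.023236; /T ⇒ 0.061906
y = r + u − ln(F/S)/T = 0.0545 + 0.0267 − 0.061906 = 0.019294
y = 1.93%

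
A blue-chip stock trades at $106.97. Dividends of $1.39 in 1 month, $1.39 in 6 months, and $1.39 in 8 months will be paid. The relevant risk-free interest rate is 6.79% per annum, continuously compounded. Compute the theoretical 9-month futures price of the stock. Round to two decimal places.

PV(dividends) I = 1.39·e^(−0.0679·1/12) + 1.39·e^(−0.0679·6/12) + 1.39·e^(−0.0679·8/12)
I = 1.3822 + 1.3436 + 1.3285 = 4.0543
F = (S − I)·e^(rT) = (106.97 − 4.0543) · e^(0.0679·9/12)
= 102.9157 · e^0.050925 = 102.9157 × 1.052244 = $108.29

$108.29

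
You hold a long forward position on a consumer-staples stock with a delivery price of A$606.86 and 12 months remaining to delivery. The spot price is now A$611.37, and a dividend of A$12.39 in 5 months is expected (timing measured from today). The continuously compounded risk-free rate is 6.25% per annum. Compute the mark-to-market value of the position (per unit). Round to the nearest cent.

PV(remaining dividends) I = 12.39·e^(−0.0625·5/12) = 12.0715
Current forward F = (S − I)·e^(rT) = (611.37 − 12.0715)·e^(0.0625·12/12) = 599.2985 × 1.064494 = 637.9497
Value (long) = (F − K)·e^(−rT) = (637.9497 − 606.86) × 0.939413 = 29.2061
Value = A$29.21

A$29.21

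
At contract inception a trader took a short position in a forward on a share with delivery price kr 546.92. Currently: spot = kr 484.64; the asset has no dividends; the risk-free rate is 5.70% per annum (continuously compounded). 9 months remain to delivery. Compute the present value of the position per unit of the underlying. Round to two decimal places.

kr 39.39

Current fair forward for the remaining 9 months: F = S·e^(r·T), r = 0.0570
F = 484.64 · e^(0.0570 × 9/12) = 484.64 × 1.043677 = 505.8076
Value of long forward = (F − K)·e^(−rT) = (505.8076 − 546.92) · e^(−0.0570·9/12)
= -41.1124 × 0.958151 = -39.39
Short position value = −(long value) = kr 39.39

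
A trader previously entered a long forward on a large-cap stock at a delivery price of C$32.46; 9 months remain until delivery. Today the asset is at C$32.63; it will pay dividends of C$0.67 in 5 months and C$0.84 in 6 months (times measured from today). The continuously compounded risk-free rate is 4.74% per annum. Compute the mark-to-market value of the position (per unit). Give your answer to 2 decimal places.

PV(remaining dividends) I = 0.67·e^(−0.0474·5/12) + 0.84·e^(−0.0474·6/12) = 1.4772
Current forward F = (S − I)·e^(rT) = (32.63 − 1.4772)·e^(0.0474·9/12) = 31.1528 × 1.036189 = 32.2802
Value (long) = (F − K)·e^(−rT) = (32.2802 − 32.46) × 0.965074 = -0.1735
Value = -C$0.17

-C$0.17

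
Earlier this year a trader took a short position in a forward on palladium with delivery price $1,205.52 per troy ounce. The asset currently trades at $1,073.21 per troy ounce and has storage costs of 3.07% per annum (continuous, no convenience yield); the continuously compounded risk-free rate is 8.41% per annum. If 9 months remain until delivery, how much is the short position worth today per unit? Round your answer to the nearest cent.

$33.62 per troy ounce

Current fair forward for the remaining 9 months: F = S·e^((r + u)·T), (r + u) = 0.0841 + 0.0307 = 0.1148
F = 1073.21 · e^(0.1148 × 9/12) = 1073.21 × 1.08991531 = 1169.7080
Value of long forward = (F − K)·e^(−rT) = (1169.7080 − 1205.52) · e^(−0.0841·9/12)
= -35.8120 × 0.93887306 = -33.62
Short position value = −(long value) = $33.62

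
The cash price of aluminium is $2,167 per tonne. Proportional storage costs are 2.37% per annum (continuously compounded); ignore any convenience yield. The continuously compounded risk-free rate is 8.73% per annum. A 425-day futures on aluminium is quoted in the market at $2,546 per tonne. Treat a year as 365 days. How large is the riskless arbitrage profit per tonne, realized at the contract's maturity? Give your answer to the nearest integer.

Fair futures: F* = S·e^(carry·T), with carry = (r + u) = 0.0873 + 0.0237 = 0.1110
F* = 2167 · e^(0.1110 × 425/365) = 2167 · e^0.129247 = 2167 × 1.137971 = $2465.9832
Market $2546 > fair $2465.9832: forward overpriced → cash-and-carry (buy spot, short the forward).
At maturity, profit = |F_mkt − F*| = |2546 − 2465.9832| = $80 per tonne

$80 per tonne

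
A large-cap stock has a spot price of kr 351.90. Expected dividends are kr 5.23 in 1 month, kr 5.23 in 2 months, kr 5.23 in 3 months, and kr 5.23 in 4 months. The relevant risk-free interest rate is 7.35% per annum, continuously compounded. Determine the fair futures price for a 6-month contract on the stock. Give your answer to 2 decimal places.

PV(dividends) I = 5.23·e^(−0.0735·1/12) + 5.23·e^(−0.0735·2/12) + 5.23·e^(−0.0735·3/12) + 5.23·e^(−0.0735·4/12)
I = 5.1981 + 5.1663 + 5.1348 + 5.1034 = 20.6026
F = (S − I)·e^(rT) = (351.90 − 20.6026) · e^(0.0735·6/12)
= 331.2974 · e^0.036750 = 331.2974 × 1.037434 = kr 343.70

kr 343.70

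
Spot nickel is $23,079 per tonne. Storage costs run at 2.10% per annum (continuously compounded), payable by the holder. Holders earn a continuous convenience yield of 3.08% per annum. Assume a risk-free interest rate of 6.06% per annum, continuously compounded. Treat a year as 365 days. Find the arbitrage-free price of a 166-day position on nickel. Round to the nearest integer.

$23,618 per tonne

Net carry = r + u − y = 0.0606 + 0.0210 − 0.0308 = 0.0508
F = S·e^((r+u−y)T) = 23079 · e^(0.0508 × 166/365) = 23079 · e^0.023104
= 23079 × 1.023373 = $23,618 per tonne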